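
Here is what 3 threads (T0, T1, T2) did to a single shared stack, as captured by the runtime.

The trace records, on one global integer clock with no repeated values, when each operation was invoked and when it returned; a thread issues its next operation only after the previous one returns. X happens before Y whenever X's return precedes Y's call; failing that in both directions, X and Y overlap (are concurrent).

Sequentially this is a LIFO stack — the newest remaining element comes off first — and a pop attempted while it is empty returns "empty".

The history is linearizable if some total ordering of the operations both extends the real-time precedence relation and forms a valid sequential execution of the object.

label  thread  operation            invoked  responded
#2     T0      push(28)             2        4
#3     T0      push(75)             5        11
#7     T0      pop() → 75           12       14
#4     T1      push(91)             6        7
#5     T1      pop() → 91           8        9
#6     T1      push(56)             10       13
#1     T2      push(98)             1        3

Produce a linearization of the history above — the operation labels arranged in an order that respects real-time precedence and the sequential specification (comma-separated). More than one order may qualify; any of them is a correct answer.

step 1: #1 push(98) — stack <98>
step 2: #2 push(28) — stack <98,28>
step 3: #3 push(75) — stack <98,28,75>
step 4: #4 push(91) — stack <98,28,75,91>
step 5: #5 pop() → 91 — stack <98,28,75>
step 6: #7 pop() → 75 — stack <98,28>
step 7: #6 push(56) — stack <98,28,56>

#1, #2, #3, #4, #5, #7, #6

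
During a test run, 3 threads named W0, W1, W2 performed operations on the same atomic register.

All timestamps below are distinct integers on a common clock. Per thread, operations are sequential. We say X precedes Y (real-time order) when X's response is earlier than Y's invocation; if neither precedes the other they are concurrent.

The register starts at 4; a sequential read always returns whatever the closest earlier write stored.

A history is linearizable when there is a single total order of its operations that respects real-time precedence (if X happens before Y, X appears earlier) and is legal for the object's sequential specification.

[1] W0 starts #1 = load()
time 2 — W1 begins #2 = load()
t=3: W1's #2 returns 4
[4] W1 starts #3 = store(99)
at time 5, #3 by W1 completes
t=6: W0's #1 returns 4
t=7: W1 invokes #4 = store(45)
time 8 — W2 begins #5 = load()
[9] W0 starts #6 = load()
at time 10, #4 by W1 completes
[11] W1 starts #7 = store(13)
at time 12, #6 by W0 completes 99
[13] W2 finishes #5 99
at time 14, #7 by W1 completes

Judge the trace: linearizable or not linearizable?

linearizable

witness order: #1, #2, #3, #5, #6, #4, #7
after step 1 (#1 load() → 4): value 4
after step 2 (#2 load() → 4): value 4
after step 3 (#3 store(99)): value 99
after step 4 (#5 load() → 99): value 99
after step 5 (#6 load() → 99): value 99
after step 6 (#4 store(45)): value 45
after step 7 (#7 store(13)): value 13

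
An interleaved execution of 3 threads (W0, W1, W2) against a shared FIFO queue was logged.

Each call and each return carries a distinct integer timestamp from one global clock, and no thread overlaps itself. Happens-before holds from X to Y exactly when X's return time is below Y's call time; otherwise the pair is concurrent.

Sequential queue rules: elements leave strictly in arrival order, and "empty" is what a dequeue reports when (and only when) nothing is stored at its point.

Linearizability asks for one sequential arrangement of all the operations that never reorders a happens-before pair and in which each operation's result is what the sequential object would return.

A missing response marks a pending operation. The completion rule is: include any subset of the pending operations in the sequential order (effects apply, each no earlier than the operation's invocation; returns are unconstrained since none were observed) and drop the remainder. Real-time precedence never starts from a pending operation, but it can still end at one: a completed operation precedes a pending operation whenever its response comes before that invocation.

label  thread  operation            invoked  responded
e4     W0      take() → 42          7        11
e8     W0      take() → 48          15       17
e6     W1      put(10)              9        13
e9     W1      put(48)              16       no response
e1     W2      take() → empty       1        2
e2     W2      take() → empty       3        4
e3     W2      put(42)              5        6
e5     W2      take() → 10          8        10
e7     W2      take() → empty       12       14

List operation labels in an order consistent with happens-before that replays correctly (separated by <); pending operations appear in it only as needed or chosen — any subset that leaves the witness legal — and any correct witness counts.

e1 < e2 < e3 < e4 < e6 < e5 < e7 < e9 < e8

1. e1 take() → empty, leaving queue <>
2. e2 take() → empty, leaving queue <>
3. e3 put(42), leaving queue <42>
4. e4 take() → 42, leaving queue <>
5. e6 put(10), leaving queue <10>
6. e5 take() → 10, leaving queue <>
7. e7 take() → empty, leaving queue <>
8. e9 put(48) (pending, included), leaving queue <48>
9. e8 take() → 48, leaving queue <>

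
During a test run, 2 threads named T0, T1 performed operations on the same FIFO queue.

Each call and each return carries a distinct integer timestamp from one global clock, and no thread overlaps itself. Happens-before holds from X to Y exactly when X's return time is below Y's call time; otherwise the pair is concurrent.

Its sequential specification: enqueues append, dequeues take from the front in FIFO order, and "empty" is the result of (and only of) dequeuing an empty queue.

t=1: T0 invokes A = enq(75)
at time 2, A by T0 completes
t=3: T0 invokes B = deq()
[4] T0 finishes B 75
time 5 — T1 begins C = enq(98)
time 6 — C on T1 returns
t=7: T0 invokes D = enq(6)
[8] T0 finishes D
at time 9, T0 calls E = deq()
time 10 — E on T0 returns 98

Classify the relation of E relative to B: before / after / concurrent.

E spans [9,10], B spans [3,4]
resp(B)=4 < inv(E)=9

after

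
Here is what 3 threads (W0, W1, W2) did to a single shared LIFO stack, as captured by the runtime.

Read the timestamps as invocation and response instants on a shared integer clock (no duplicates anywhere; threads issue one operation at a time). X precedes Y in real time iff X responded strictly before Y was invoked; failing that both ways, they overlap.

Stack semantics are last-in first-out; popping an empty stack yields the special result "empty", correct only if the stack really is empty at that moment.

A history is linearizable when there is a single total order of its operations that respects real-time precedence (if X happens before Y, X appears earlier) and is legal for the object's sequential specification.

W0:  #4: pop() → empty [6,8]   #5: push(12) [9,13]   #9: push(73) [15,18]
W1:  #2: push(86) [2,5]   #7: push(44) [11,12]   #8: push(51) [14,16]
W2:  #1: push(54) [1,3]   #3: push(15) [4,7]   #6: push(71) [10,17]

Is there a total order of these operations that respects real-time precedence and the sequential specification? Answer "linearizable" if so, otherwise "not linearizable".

not linearizable

through event 7 a valid linearization exists; event 8 (#4 responding at time 8) ends that
5 orders of the 4 completed LIFO stack ops respect real time; none is legal
one such order, #1, #2, #3, #4, breaks at step 4 where #4 pop() → empty is illegal
one such order, #1, #2, #4, #3, breaks at step 3 where #4 pop() → empty is illegal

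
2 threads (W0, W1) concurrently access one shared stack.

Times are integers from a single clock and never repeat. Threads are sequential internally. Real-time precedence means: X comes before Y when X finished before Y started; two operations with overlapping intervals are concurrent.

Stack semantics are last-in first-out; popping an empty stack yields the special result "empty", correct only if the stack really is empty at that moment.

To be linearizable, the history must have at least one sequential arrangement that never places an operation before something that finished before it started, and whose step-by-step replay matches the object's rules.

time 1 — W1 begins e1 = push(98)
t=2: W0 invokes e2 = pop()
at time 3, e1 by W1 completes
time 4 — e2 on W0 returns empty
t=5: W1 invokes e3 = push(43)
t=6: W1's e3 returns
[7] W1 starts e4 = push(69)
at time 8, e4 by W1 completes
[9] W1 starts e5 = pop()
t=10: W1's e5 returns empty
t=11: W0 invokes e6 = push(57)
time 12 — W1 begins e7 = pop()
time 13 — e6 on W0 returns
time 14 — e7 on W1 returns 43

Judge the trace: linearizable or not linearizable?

not linearizable

already the first 10 events (up to e5's response at time 10) admit no linearization; the first 9 still do
5 completed operations, 2 real-time-consistent orders — every stack replay fails
sample order e1, e2, e3, e4, e5 stalls at step 2 — e2 pop() → empty has no legal effect
sample order e2, e1, e3, e4, e5 stalls at step 5 — e5 pop() → empty has no legal effect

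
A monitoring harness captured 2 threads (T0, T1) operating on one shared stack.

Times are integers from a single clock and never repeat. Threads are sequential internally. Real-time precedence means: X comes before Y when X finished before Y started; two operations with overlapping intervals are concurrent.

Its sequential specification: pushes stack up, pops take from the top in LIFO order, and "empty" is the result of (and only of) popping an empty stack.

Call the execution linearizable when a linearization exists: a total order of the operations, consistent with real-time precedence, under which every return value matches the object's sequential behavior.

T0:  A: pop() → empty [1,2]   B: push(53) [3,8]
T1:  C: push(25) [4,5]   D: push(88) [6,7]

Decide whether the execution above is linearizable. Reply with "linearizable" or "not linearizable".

linearizable

a witness: A, B, C, D
after step 1 (A pop() → empty): stack <>
after step 2 (B push(53)): stack <53>
after step 3 (C push(25)): stack <53,25>
after step 4 (D push(88)): stack <53,25,88>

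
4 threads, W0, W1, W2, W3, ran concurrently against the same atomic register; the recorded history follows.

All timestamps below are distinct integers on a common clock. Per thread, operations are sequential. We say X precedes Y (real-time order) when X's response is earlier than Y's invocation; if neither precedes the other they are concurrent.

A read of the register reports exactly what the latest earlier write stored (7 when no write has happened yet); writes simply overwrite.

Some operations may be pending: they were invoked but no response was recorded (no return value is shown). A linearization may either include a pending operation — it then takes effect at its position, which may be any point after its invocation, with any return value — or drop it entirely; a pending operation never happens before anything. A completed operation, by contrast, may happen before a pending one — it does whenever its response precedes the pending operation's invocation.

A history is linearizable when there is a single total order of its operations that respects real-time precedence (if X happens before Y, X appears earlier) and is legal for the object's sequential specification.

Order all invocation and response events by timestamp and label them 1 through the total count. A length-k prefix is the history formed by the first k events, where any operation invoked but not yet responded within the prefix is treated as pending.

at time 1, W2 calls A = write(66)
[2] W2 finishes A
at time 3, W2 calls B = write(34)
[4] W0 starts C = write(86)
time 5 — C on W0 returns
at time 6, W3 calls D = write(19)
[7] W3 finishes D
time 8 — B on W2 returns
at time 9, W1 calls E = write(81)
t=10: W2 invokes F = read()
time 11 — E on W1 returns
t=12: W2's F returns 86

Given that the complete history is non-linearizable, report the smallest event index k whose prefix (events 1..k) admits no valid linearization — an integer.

12

a valid linearization of events 1..11 exists, for instance A, B, C, D, E:
after step 1 (A write(66)): value 66
after step 2 (B write(34)): value 34
after step 3 (C write(86)): value 86
after step 4 (D write(19)): value 19
after step 5 (E write(81)): value 81
include event 12 — F responding at 12 — and every candidate order breaks
e.g. A, B, C, D, E, F: illegal at step 6, since F read() → 86 cannot apply there
e.g. A, B, C, D, F, E: illegal at step 5, since F read() → 86 cannot apply there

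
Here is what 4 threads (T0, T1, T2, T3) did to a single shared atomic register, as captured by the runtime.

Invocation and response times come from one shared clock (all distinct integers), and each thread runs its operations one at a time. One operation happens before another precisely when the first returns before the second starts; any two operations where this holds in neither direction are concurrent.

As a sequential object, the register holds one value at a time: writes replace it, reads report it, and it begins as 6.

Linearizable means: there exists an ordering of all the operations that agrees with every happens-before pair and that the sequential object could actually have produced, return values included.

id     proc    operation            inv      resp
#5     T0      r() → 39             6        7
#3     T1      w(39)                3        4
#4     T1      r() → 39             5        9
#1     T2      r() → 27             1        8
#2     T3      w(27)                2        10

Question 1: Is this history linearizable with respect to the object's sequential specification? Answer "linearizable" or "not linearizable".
linearizable

a witness: #2, #1, #3, #4, #5
step 1: #2 w(27) — value 27
step 2: #1 r() → 27 — value 27
step 3: #3 w(39) — value 39
step 4: #4 r() → 39 — value 39
step 5: #5 r() → 39 — value 39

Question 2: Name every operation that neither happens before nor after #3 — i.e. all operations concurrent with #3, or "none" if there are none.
#1, #2

#3 spans [3,4]; an op avoiding the whole window 3..4 is ordered, any other is concurrent
#1 [1,8]: concurrent
#2 [2,10]: concurrent
#4 [5,9]: after
#5 [6,7]: after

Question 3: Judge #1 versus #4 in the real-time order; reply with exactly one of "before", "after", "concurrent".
concurrent

#1 spans [1,8], #4 spans [5,9]
the intervals overlap in both directions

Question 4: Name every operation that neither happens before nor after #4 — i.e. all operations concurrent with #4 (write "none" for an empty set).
#1, #2, #5

overlap test against #4 [5,9]: concurrent iff the interval meets 5..9
#1 [1,8]: concurrent
#2 [2,10]: concurrent
#3 [3,4]: before
#5 [6,7]: concurrent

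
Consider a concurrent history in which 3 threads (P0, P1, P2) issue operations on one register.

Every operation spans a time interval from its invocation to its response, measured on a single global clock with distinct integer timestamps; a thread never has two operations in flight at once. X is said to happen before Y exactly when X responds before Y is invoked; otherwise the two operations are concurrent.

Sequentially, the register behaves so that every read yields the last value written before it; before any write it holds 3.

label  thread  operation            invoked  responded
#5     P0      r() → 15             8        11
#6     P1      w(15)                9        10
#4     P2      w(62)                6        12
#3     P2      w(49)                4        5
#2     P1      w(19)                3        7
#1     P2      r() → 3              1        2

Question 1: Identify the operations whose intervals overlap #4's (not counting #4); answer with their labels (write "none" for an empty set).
#2, #5, #6

#4 runs from 6 to 12; window-overlapping ops are concurrent
#1 [1,2]: before
#2 [3,7]: concurrent
#3 [4,5]: before
#5 [8,11]: concurrent
#6 [9,10]: concurrent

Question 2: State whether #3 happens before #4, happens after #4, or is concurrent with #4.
before

#3 spans [4,5], #4 spans [6,12]
resp(#3)=5 < inv(#4)=6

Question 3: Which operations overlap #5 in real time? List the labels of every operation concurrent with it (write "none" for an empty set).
#4, #6

overlap test against #5 [8,11]: concurrent iff the interval meets 8..11
#1 [1,2]: before
#2 [3,7]: before
#3 [4,5]: before
#4 [6,12]: concurrent
#6 [9,10]: concurrent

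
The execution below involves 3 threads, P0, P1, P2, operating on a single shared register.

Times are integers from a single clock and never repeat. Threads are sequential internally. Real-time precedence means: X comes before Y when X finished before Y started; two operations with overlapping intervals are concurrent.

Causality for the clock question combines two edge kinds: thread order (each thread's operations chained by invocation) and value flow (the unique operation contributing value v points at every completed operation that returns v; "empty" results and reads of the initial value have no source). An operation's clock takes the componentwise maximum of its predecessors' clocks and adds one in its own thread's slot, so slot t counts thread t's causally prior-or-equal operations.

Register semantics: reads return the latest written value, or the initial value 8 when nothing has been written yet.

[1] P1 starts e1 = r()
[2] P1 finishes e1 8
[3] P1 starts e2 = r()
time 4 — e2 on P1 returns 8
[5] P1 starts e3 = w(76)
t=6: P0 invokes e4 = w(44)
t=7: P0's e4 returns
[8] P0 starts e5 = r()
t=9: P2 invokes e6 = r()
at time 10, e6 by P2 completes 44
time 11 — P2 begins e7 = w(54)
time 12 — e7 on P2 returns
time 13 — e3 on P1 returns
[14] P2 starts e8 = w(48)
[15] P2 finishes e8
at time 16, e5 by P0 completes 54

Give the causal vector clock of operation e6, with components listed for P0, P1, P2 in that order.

no predecessors for e1 (invoked 1): P1 increments from zero → (0, 1, 0)
no predecessors for e4 (invoked 6): P0 increments from zero → (1, 0, 0)
invoked at 3, e2 merges VC(e1)=(0, 1, 0) and bumps P1's slot → (0, 2, 0)
invoked at 9, e6 merges VC(e4)=(1, 0, 0) and bumps P2's slot → (1, 0, 1)
invoked at 5, e3 merges VC(e2)=(0, 2, 0) and bumps P1's slot → (0, 3, 0)
invoked at 11, e7 merges VC(e6)=(1, 0, 1) and bumps P2's slot → (1, 0, 2)
invoked at 14, e8 merges VC(e7)=(1, 0, 2) and bumps P2's slot → (1, 0, 3)
invoked at 8, e5 merges VC(e4)=(1, 0, 0), VC(e7)=(1, 0, 2) and bumps P0's slot → (2, 0, 2)
target: VC(e6) = (1, 0, 1)

(1, 0, 1)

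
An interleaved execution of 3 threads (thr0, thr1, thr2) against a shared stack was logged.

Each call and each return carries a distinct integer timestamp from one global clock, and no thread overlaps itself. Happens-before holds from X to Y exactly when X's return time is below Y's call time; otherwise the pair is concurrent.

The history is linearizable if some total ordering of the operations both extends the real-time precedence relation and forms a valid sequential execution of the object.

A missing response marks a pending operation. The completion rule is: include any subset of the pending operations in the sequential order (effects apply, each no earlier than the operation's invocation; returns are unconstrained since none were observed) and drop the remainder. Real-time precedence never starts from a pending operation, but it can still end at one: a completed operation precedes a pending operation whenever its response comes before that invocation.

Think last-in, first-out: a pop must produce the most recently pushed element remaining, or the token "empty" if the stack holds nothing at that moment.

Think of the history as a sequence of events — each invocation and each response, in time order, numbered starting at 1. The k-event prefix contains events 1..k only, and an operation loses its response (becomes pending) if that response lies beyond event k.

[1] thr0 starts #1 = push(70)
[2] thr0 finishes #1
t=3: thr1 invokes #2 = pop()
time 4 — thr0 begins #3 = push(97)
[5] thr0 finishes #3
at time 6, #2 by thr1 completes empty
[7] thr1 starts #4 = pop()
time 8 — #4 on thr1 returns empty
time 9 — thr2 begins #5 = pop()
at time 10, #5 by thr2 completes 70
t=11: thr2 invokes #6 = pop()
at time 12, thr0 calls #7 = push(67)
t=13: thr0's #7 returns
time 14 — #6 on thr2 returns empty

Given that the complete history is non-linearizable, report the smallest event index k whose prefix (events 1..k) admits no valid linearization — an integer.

events 1..5 are linearizable, e.g. via #1, #2, #3:
after step 1 (#1 push(70)): stack <70>
after step 2 (#2 pop() (pending, included)): stack <>
after step 3 (#3 push(97)): stack <97>
with event 6 included (#2 responding at time 6), all real-time-consistent orders fail
take #1, #2, #3: step 2 already fails, because #2 pop() → empty cannot occur there
take #1, #3, #2: step 3 already fails, because #2 pop() → empty cannot occur there

6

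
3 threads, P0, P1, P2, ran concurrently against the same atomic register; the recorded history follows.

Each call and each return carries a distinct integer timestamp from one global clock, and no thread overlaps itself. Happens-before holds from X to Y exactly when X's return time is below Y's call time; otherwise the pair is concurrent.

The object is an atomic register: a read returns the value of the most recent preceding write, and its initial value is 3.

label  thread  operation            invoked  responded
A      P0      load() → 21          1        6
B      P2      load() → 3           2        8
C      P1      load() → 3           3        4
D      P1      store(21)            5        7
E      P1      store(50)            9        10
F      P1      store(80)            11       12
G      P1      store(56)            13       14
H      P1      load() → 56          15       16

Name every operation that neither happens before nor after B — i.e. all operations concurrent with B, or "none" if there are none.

B spans [2,8]; an op avoiding the whole window 2..8 is ordered, any other is concurrent
A [1,6]: concurrent
C [3,4]: concurrent
D [5,7]: concurrent
E [9,10]: after
F [11,12]: after
G [13,14]: after
H [15,16]: after

A, C, D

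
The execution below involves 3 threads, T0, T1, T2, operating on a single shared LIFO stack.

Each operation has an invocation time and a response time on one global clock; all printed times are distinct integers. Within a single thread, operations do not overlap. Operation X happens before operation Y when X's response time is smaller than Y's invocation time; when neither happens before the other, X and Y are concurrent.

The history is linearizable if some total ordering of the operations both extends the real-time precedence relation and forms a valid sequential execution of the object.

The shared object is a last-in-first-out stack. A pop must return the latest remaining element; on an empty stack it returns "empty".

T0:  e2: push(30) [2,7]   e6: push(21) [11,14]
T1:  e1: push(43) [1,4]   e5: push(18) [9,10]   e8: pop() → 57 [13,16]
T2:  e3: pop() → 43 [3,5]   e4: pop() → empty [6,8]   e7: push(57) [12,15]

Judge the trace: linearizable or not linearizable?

a witness: e1, e3, e4, e2, e5, e6, e7, e8
1. e1 push(43), leaving stack <43>
2. e3 pop() → 43, leaving stack <>
3. e4 pop() → empty, leaving stack <>
4. e2 push(30), leaving stack <30>
5. e5 push(18), leaving stack <30,18>
6. e6 push(21), leaving stack <30,18,21>
7. e7 push(57), leaving stack <30,18,21,57>
8. e8 pop() → 57, leaving stack <30,18,21>

linearizable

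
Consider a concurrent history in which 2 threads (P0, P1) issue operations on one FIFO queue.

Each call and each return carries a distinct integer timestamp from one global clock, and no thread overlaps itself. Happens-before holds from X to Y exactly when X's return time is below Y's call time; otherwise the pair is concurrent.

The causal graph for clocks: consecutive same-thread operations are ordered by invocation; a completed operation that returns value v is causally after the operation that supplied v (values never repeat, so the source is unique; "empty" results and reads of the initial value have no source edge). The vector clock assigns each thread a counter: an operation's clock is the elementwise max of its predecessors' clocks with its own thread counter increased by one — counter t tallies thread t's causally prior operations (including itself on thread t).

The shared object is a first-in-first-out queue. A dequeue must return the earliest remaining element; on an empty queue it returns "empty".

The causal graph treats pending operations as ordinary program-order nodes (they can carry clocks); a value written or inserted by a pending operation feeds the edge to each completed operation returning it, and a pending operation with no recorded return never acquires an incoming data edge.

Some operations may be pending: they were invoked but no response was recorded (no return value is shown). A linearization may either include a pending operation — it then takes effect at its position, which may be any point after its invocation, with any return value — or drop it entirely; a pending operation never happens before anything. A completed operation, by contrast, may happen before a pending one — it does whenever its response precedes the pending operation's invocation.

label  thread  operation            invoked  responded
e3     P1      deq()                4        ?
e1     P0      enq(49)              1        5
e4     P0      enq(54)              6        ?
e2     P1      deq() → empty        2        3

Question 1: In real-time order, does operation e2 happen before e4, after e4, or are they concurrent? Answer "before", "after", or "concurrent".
Answer: before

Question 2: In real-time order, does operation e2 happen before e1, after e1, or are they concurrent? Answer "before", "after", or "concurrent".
Answer: concurrent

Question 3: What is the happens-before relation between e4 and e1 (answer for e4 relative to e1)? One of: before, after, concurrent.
Answer: after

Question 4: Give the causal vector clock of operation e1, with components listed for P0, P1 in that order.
Answer: (1, 0)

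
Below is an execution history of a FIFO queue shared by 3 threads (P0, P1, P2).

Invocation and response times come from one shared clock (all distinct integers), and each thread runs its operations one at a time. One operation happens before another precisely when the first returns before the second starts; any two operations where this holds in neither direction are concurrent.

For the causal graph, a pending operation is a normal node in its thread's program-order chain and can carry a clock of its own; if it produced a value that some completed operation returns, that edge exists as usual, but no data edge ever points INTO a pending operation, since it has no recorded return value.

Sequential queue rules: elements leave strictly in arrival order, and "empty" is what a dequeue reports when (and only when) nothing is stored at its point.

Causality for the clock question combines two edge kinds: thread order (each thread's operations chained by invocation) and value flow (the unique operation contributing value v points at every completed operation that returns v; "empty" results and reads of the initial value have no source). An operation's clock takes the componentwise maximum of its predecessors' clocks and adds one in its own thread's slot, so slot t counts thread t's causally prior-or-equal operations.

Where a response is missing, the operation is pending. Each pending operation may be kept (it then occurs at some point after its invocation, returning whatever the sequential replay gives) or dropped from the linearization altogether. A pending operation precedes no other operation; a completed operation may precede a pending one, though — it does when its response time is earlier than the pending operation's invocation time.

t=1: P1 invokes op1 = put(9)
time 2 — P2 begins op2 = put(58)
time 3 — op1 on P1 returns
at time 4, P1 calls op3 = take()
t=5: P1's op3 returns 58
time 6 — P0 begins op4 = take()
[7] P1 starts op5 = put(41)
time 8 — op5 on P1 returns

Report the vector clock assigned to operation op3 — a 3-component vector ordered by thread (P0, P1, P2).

(0, 2, 1)

op2, invoked 2, has no incoming edges; only P2's bump applies → (0, 0, 1)
op1, invoked 1, has no incoming edges; only P1's bump applies → (0, 1, 0)
op4, invoked 6, has no incoming edges; only P0's bump applies → (1, 0, 0)
invoked at 4, op3 merges VC(op1)=(0, 1, 0), VC(op2)=(0, 0, 1) and bumps P1's slot → (0, 2, 1)
invoked at 7, op5 merges VC(op3)=(0, 2, 1) and bumps P1's slot → (0, 3, 1)
target: VC(op3) = (0, 2, 1)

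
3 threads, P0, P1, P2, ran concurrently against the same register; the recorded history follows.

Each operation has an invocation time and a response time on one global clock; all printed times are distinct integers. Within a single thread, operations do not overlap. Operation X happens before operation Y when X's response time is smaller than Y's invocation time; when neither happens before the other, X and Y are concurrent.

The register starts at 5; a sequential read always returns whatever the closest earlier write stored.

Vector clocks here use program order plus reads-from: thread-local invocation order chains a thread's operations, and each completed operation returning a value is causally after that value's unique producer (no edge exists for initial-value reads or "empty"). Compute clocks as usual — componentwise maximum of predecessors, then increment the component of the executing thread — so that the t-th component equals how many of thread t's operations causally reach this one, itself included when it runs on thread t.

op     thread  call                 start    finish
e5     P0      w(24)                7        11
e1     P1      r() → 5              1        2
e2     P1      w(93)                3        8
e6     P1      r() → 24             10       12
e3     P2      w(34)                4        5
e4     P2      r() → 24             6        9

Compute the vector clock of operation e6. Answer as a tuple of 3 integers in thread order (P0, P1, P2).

(1, 3, 0)

VC(e3, invoked at 4): no causal predecessors; +1 on P2 → (0, 0, 1)
VC(e1, invoked at 1): no causal predecessors; +1 on P1 → (0, 1, 0)
VC(e5, invoked at 7): no causal predecessors; +1 on P0 → (1, 0, 0)
e2 (invocation 3): componentwise max over VC(e1)=(0, 1, 0), +1 at P1, giving (0, 2, 0)
e4 (invocation 6): componentwise max over VC(e3)=(0, 0, 1), VC(e5)=(1, 0, 0), +1 at P2, giving (1, 0, 2)
e6 (invocation 10): componentwise max over VC(e2)=(0, 2, 0), VC(e5)=(1, 0, 0), +1 at P1, giving (1, 3, 0)
target: VC(e6) = (1, 3, 0)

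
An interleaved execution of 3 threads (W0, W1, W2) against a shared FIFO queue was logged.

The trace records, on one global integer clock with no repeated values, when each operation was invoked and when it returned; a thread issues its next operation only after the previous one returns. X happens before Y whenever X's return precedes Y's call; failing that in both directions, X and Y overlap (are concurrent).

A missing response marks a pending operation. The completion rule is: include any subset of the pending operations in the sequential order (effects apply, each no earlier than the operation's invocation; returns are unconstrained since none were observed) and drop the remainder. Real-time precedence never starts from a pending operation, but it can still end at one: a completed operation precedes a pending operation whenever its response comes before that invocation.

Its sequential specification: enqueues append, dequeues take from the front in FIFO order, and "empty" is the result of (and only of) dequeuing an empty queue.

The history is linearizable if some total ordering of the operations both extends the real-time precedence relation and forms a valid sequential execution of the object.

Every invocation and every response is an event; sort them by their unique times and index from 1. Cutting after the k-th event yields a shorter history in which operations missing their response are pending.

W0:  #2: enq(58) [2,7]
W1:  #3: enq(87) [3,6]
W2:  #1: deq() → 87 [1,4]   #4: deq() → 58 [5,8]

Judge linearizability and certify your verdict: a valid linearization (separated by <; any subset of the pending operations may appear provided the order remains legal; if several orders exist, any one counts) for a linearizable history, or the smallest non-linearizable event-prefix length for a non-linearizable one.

after step 1 (#3 enq(87)): queue <87>
after step 2 (#1 deq() → 87): queue <>
after step 3 (#2 enq(58)): queue <58>
after step 4 (#4 deq() → 58): queue <>

linearizable — witness: #3 < #1 < #2 < #4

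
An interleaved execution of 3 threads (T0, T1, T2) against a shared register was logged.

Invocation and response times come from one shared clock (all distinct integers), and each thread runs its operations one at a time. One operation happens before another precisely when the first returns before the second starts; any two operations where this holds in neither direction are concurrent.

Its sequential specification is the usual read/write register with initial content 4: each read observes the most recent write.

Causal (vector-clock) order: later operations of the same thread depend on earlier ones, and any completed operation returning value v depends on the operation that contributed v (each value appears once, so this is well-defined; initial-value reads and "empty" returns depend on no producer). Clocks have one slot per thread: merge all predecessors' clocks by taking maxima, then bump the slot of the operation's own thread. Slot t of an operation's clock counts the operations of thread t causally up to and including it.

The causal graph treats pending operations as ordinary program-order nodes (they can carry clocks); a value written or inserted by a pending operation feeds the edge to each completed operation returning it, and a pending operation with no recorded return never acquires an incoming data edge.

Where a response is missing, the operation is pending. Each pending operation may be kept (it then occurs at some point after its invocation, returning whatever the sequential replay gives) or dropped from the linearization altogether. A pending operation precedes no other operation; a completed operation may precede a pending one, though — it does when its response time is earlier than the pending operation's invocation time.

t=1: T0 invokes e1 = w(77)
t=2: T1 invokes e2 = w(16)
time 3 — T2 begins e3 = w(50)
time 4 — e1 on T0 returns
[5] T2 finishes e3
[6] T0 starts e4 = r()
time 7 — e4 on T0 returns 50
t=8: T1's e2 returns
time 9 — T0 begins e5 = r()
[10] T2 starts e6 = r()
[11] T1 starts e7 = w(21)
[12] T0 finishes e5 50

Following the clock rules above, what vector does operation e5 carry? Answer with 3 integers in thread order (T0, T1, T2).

no predecessors for e3 (invoked 3): T2 increments from zero → (0, 0, 1)
no predecessors for e2 (invoked 2): T1 increments from zero → (0, 1, 0)
no predecessors for e1 (invoked 1): T0 increments from zero → (1, 0, 0)
e6, invoked 10, takes VC(e3)=(0, 0, 1) under max, adds 1 for T2 → (0, 0, 2)
e7, invoked 11, takes VC(e2)=(0, 1, 0) under max, adds 1 for T1 → (0, 2, 0)
e4, invoked 6, takes VC(e1)=(1, 0, 0), VC(e3)=(0, 0, 1) under max, adds 1 for T0 → (2, 0, 1)
e5, invoked 9, takes VC(e3)=(0, 0, 1), VC(e4)=(2, 0, 1) under max, adds 1 for T0 → (3, 0, 1)
target: VC(e5) = (3, 0, 1)

(3, 0, 1)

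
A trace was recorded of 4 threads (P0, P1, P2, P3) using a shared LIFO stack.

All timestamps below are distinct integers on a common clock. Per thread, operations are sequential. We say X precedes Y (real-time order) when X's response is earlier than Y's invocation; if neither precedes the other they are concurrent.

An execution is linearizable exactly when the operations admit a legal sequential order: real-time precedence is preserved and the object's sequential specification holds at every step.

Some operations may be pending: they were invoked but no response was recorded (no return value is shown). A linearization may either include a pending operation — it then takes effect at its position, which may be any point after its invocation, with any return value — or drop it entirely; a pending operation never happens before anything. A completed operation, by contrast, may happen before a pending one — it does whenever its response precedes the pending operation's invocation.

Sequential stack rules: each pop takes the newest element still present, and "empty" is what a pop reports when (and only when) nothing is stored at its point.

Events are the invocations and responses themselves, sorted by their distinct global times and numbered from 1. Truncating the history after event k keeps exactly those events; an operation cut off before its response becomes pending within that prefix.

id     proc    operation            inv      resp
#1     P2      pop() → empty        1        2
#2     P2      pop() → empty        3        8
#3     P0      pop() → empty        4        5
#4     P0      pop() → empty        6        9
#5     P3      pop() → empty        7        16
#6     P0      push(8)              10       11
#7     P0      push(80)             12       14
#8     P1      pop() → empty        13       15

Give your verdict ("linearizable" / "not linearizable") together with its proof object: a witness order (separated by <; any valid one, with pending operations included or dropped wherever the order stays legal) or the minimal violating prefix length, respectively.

not linearizable — minimal violating prefix: 16 events

events 1..15 are fine; event 16 — the response of #5 at time 16 — makes the prefix non-linearizable
every one of the 34 real-time-consistent orders over 8 completed LIFO stack ops fails the sequential spec
sample order #1, #2, #3, #4, #5, #6, #7, #8 stalls at step 8 — #8 pop() → empty has no legal effect
sample order #1, #2, #3, #4, #5, #6, #8, #7 stalls at step 7 — #8 pop() → empty has no legal effect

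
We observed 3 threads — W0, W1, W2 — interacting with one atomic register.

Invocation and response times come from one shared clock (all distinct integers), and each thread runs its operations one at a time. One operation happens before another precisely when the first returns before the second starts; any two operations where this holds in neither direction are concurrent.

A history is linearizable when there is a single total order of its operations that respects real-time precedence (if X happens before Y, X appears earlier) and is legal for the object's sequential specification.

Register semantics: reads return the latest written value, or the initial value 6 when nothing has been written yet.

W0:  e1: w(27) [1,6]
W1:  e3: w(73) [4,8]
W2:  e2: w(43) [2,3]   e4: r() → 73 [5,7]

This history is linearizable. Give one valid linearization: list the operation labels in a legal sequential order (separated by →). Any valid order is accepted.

after step 1 (e1 w(27)): value 27
after step 2 (e2 w(43)): value 43
after step 3 (e3 w(73)): value 73
after step 4 (e4 r() → 73): value 73

e1 → e2 → e3 → e4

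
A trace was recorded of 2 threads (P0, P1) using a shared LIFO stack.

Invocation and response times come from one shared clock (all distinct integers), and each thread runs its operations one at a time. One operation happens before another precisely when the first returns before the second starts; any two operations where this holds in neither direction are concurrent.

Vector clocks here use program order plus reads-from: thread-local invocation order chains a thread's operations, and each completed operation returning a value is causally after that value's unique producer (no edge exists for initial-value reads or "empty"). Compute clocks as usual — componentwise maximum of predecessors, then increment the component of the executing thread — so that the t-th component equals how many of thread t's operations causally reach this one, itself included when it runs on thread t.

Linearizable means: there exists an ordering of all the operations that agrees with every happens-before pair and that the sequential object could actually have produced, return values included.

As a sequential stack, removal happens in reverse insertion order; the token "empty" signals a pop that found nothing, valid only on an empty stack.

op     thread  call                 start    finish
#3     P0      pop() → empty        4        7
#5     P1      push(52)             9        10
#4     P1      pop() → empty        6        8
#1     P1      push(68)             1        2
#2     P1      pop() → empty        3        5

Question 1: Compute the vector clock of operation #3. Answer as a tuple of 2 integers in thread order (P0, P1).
(1, 0)

#1 (invocation 1): nothing precedes it; P1's component alone gives (0, 1)
#3 (invocation 4): nothing precedes it; P0's component alone gives (1, 0)
#2 (invocation 3): componentwise max over VC(#1)=(0, 1), +1 at P1, giving (0, 2)
#4 (invocation 6): componentwise max over VC(#2)=(0, 2), +1 at P1, giving (0, 3)
#5 (invocation 9): componentwise max over VC(#4)=(0, 3), +1 at P1, giving (0, 4)
target: VC(#3) = (1, 0)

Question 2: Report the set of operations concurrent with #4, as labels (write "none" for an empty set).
#3

#4 spans [6,8]; an op avoiding the whole window 6..8 is ordered, any other is concurrent
#1 [1,2]: before
#2 [3,5]: before
#3 [4,7]: concurrent
#5 [9,10]: after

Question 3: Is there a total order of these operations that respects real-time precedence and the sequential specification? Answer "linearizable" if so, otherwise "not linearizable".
not linearizable

through event 6 a valid linearization exists; event 7 (#3 responding at time 7) ends that
the 3 completed operations admit 2 real-time orders; each fails the LIFO stack replay
no escape via the 1 pending operation (#4): every completion choice fails
e.g. #1, #2, #3 (pending dropped): illegal at step 2, since #2 pop() → empty cannot apply there
e.g. #1, #3, #2 (pending dropped): illegal at step 2, since #3 pop() → empty cannot apply there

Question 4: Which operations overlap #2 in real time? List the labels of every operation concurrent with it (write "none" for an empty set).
#3

#2 spans [3,5]: anything still running between times 3 and 5 counts as concurrent
#1 [1,2]: before
#3 [4,7]: concurrent
#4 [6,8]: after
#5 [9,10]: after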